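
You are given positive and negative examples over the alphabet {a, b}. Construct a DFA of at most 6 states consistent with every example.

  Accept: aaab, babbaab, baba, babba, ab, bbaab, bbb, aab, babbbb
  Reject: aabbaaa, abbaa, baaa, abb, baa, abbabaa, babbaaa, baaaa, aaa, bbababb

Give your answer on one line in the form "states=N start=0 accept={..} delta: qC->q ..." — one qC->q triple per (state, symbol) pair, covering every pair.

states=5 start=0 accept={1,3} delta: 0a->0 0b->1 1a->2 1b->0 2a->0 2b->3 3a->1 3b->4 4a->1 4b->0

Fold the examples into a partial DFA from state 0: repeatedly fix the first undefined (state, symbol) met by the shortest-then-alphabetical prefix, trying targets in increasing order and rejecting any under which an Accept and a Reject string meet in one state with the same remainder; add a state when all current targets are rejected. Accepting states are where Accept strings end.
a: 0a undefined. 0a->0: ok.
b: 0b undefined. 0b->0: no, aaab/aabbaaa meet in 0. Open state 1: 0b->1.
ba: 1a undefined. 1a->0: no, baba/baaa meet in 0. 1a->1: no, aaab/baaa meet in 1. Open state 2: 1a->2.
bb: 1b undefined. 1b->0: ok.
baa: 2a undefined. 2a->0: ok.
bab: 2b undefined. 2b->0: no, aaab/bbababb meet in 1. 2b->1: no, babba/aabbaaa meet in 0. 2b->2: no, baba/aabbaaa meet in 0. Open state 3: 2b->3.
baba: 3a undefined. 3a->0: no, baba/aabbaaa meet in 0. 3a->1: ok.
babb: 3b undefined. 3b->0: no, babba/aabbaaa meet in 0. 3b->1: no, aaab/bbababb meet in 1. 3b->2: no, babba/aabbaaa meet in 0. 3b->3: no, babbaab/bbababb meet in 3. Open state 4: 3b->4.
babba: 4a undefined. 4a->0: no, babba/aabbaaa meet in 0. 4a->1: ok.
babbb: 4b undefined. 4b->0: ok.
All examples now run through 5 states with every (state, symbol) defined. Accept strings end in {1,3}, Reject strings end in {0,4}; accept={1,3}.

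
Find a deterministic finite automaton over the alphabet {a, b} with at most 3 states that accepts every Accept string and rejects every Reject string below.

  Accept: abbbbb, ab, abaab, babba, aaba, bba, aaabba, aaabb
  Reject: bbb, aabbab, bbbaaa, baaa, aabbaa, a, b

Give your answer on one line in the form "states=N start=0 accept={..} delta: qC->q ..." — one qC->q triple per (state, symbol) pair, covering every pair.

Fold the examples into a partial DFA from state 0: repeatedly fix the first undefined (state, symbol) met by the shortest-then-alphabetical prefix, trying targets in increasing order and rejecting any under which an Accept and a Reject string meet in one state with the same remainder; add a state when all current targets are rejected. Accepting states are where Accept strings end.
a: 0a undefined. 0a->0: no, ab/b meet in 0 with "b" left. Open state 1: 0a->1.
b: 0b undefined. 0b->0: no, bba/a meet in 1. 0b->1: ok.
aa: 1a undefined. 1a->0: no, aaba/baaa meet in 0. 1a->1: no, aaabb/bbb meet in 1 with "bb" left. Open state 2: 1a->2.
ab: 1b undefined. 1b->0: no, bba/bbb meet in 1. 1b->1: no, abbbbb/bbb meet in 1. 1b->2: ok.
aaa: 2a undefined. 2a->0: ok.
aab: 2b undefined. 2b->0: no, abbbbb/bbb meet in 0. 2b->1: ok.
All examples now run through 3 states with every (state, symbol) defined. Accept strings end in {0,2}, Reject strings end in {1}; accept={0,2}.

states=3 start=0 accept={0,2} delta: 0a->1 0b->1 1a->2 1b->2 2a->0 2b->1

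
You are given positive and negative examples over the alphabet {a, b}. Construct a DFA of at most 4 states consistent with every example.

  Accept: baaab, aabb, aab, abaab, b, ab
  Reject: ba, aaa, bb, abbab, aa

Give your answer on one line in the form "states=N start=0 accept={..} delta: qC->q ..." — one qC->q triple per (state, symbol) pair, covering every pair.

State merging on the prefix tree: take the shortest (then alphabetical) example prefix whose next move is undefined and point that move at state 0, else 1, else 2, ...; a target is out if some Accept/Reject pair would then sit in one state with the same input left (inseparable). If every existing state is out, open a new one.
a: 0a undefined. 0a->0: no, aabb/bb meet in 0 with "bb" left. Open state 1: 0a->1.
b: 0b undefined. 0b->0: no, b/bb meet in 0. 0b->1: no, ab/bb meet in 1 with "b" left. Open state 2: 0b->2.
aa: 1a undefined. 1a->0: no, aabb/bb meet in 2 with "b" left. 1a->1: ok.
ab: 1b undefined. 1b->0: ok.
ba: 2a undefined. 2a->0: no, baaab/ba meet in 0. 2a->1: no, baaab/abbab meet in 0. 2a->2: no, baaab/bb meet in 2 with "b" left. Open state 3: 2a->3.
bb: 2b undefined. 2b->0: no, aab/bb meet in 0. 2b->1: ok.
baa: 3a undefined. 3a->0: ok.
abbab: 3b undefined. 3b->0: no, baaab/abbab meet in 0. 3b->1: ok.
All examples now run through 4 states with every (state, symbol) defined. Accept strings end in {0,2}, Reject strings end in {1,3}; accept={0,2}.

states=4 start=0 accept={0,2} delta: 0a->1 0b->2 1a->1 1b->0 2a->3 2b->1 3a->0 3b->1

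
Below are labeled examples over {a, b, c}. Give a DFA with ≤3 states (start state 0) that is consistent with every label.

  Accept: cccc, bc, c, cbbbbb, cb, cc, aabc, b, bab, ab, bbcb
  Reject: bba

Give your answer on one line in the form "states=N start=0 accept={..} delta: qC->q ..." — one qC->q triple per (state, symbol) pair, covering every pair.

states=3 start=0 accept={0,1} delta: 0a->0 0b->1 0c->0 1a->0 1b->2 1c->0 2a->2 2b->1 2c->0

Grow the machine one transition at a time. Run the examples from 0; the earliest place one falls off (shortest prefix, ties alphabetical) gets sent to the lowest-numbered state that keeps every Accept/Reject pair distinguishable — a pair clashes when both reach the same state with identical unread suffix — and to a fresh state only if none does.
a: 0a undefined. 0a->0: ok.
b: 0b undefined. 0b->0: no, b/bba meet in 0. Open state 1: 0b->1.
c: 0c undefined. 0c->0: ok.
ba: 1a undefined. 1a->0: ok.
bb: 1b undefined. 1b->0: no, cccc/bba meet in 0. 1b->1: no, cccc/bba meet in 0. Open state 2: 1b->2.
bc: 1c undefined. 1c->0: ok.
bba: 2a undefined. 2a->0: no, cccc/bba meet in 0. 2a->1: no, cb/bba meet in 1. 2a->2: ok.
bbc: 2c undefined. 2c->0: ok.
cbbb: 2b undefined. 2b->0: no, cbbbbb/bba meet in 2. 2b->1: ok.
All examples now run through 3 states with every (state, symbol) defined. Accept strings end in {0,1}, Reject strings end in {2}; accept={0,1}.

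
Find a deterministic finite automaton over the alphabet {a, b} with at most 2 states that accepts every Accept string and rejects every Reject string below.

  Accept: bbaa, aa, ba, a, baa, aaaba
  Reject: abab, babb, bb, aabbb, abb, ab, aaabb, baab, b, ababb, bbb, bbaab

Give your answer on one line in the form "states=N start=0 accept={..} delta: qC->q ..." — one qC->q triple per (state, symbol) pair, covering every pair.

Grow the machine one transition at a time. Run the examples from 0; the earliest place one falls off (shortest prefix, ties alphabetical) gets sent to the lowest-numbered state that keeps every Accept/Reject pair distinguishable — a pair clashes when both reach the same state with identical unread suffix — and to a fresh state only if none does.
a: 0a undefined. 0a->0: ok.
b: 0b undefined. 0b->0: no, bbaa/abab meet in 0. Open state 1: 0b->1.
ba: 1a undefined. 1a->0: ok.
bb: 1b undefined. 1b->0: no, bbaa/babb meet in 0. 1b->1: ok.
All examples now run through 2 states with every (state, symbol) defined. Accept strings end in {0}, Reject strings end in {1}; accept={0}.

states=2 start=0 accept={0} delta: 0a->0 0b->1 1a->0 1b->1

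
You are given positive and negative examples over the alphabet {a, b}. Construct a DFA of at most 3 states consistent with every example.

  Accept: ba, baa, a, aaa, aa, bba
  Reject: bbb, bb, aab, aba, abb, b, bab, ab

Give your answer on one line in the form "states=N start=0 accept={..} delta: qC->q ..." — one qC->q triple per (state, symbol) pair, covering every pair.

states=3 start=0 accept={1} delta: 0a->1 0b->0 1a->1 1b->2 2a->0 2b->0

State merging on the prefix tree: take the shortest (then alphabetical) example prefix whose next move is undefined and point that move at state 0, else 1, else 2, ...; a target is out if some Accept/Reject pair would then sit in one state with the same input left (inseparable). If every existing state is out, open a new one.
a: 0a undefined. 0a->0: no, ba/aba meet in 0 with "ba" left. Open state 1: 0a->1.
b: 0b undefined. 0b->0: ok.
aa: 1a undefined. 1a->0: no, baa/bbb meet in 0. 1a->1: ok.
ab: 1b undefined. 1b->0: no, ba/aba meet in 1. 1b->1: no, ba/aab meet in 1. Open state 2: 1b->2.
aba: 2a undefined. 2a->0: ok.
abb: 2b undefined. 2b->0: ok.
All examples now run through 3 states with every (state, symbol) defined. Accept strings end in {1}, Reject strings end in {0,2}; accept={1}.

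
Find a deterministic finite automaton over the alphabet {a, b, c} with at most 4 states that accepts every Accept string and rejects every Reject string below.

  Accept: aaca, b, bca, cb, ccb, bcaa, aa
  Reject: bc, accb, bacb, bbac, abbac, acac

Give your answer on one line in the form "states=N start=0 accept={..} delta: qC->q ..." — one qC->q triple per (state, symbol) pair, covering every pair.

states=4 start=0 accept={0,1} delta: 0a->1 0b->0 0c->2 1a->0 1b->0 1c->3 2a->0 2b->0 2c->0 3a->0 3b->2 3c->3

Grow the machine one transition at a time. Run the examples from 0; the earliest place one falls off (shortest prefix, ties alphabetical) gets sent to the lowest-numbered state that keeps every Accept/Reject pair distinguishable — a pair clashes when both reach the same state with identical unread suffix — and to a fresh state only if none does.
a: 0a undefined. 0a->0: no, ccb/accb meet in 0 with "ccb" left. Open state 1: 0a->1.
b: 0b undefined. 0b->0: ok.
c: 0c undefined. 0c->0: no, b/bc meet in 0. 0c->1: no, ccb/bacb meet in 1 with "cb" left. Open state 2: 0c->2.
aa: 1a undefined. 1a->0: ok.
ab: 1b undefined. 1b->0: ok.
ac: 1c undefined. 1c->0: no, b/bacb meet in 0. 1c->1: no, b/accb meet in 0. 1c->2: no, cb/bacb meet in 2 with "b" left. Open state 3: 1c->3.
cb: 2b undefined. 2b->0: ok.
cc: 2c undefined. 2c->0: ok.
aca: 3a undefined. 3a->0: ok.
acc: 3c undefined. 3c->0: no, b/accb meet in 0. 3c->1: no, b/accb meet in 0. 3c->2: no, b/accb meet in 0. 3c->3: ok.
bca: 2a undefined. 2a->0: ok.
accb: 3b undefined. 3b->0: no, aaca/accb meet in 0. 3b->1: no, bcaa/accb meet in 1. 3b->2: ok.
All examples now run through 4 states with every (state, symbol) defined. Accept strings end in {0,1}, Reject strings end in {2,3}; accept={0,1}.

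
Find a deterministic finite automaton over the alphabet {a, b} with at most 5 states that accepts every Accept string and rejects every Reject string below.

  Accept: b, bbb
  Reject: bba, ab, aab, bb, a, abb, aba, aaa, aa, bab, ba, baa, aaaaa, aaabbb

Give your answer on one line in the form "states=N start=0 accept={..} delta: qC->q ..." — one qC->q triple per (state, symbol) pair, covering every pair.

State merging on the prefix tree: take the shortest (then alphabetical) example prefix whose next move is undefined and point that move at state 0, else 1, else 2, ...; a target is out if some Accept/Reject pair would then sit in one state with the same input left (inseparable). If every existing state is out, open a new one.
a: 0a undefined. 0a->0: no, b/ab meet in 0 with "b" left. Open state 1: 0a->1.
b: 0b undefined. 0b->0: no, b/bb meet in 0. 0b->1: no, b/a meet in 1. Open state 2: 0b->2.
aa: 1a undefined. 1a->0: no, b/aab meet in 2. 1a->1: ok.
ab: 1b undefined. 1b->0: no, b/abb meet in 2. 1b->1: ok.
ba: 2a undefined. 2a->0: no, b/bab meet in 2. 2a->1: ok.
bb: 2b undefined. 2b->0: ok.
All examples now run through 3 states with every (state, symbol) defined. Accept strings end in {2}, Reject strings end in {0,1}; accept={2}.

states=3 start=0 accept={2} delta: 0a->1 0b->2 1a->1 1b->1 2a->1 2b->0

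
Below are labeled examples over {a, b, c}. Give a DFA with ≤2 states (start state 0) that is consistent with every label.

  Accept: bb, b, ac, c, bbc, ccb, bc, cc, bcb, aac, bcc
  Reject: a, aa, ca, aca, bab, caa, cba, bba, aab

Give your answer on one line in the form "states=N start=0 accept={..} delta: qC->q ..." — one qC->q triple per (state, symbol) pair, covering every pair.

Fold the examples into a partial DFA from state 0: repeatedly fix the first undefined (state, symbol) met by the shortest-then-alphabetical prefix, trying targets in increasing order and rejecting any under which an Accept and a Reject string meet in one state with the same remainder; add a state when all current targets are rejected. Accepting states are where Accept strings end.
a: 0a undefined. 0a->0: no, b/aab meet in 0 with "b" left. Open state 1: 0a->1.
b: 0b undefined. 0b->0: ok.
c: 0c undefined. 0c->0: ok.
aa: 1a undefined. 1a->0: no, bb/aa meet in 0. 1a->1: ok.
ac: 1c undefined. 1c->0: ok.
aab: 1b undefined. 1b->0: no, bb/bab meet in 0. 1b->1: ok.
All examples now run through 2 states with every (state, symbol) defined. Accept strings end in {0}, Reject strings end in {1}; accept={0}.

states=2 start=0 accept={0} delta: 0a->1 0b->0 0c->0 1a->1 1b->1 1c->0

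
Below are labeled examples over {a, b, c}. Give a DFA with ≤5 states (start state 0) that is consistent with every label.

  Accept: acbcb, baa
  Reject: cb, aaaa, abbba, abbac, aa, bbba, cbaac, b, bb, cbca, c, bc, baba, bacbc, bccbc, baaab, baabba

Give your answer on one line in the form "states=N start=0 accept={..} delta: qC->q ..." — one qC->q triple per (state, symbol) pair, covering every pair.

states=5 start=0 accept={4} delta: 0a->0 0b->1 0c->0 1a->2 1b->0 1c->3 2a->4 2b->0 2c->0 3a->0 3b->4 3c->0 4a->0 4b->0 4c->0

Fold the examples into a partial DFA from state 0: repeatedly fix the first undefined (state, symbol) met by the shortest-then-alphabetical prefix, trying targets in increasing order and rejecting any under which an Accept and a Reject string meet in one state with the same remainder; add a state when all current targets are rejected. Accepting states are where Accept strings end.
a: 0a undefined. 0a->0: ok.
b: 0b undefined. 0b->0: no, baa/aaaa meet in 0. Open state 1: 0b->1.
c: 0c undefined. 0c->0: ok.
ba: 1a undefined. 1a->0: no, baa/aaaa meet in 0. 1a->1: no, baa/cb meet in 1. Open state 2: 1a->2.
bb: 1b undefined. 1b->0: ok.
bc: 1c undefined. 1c->0: no, acbcb/cb meet in 1. 1c->1: no, acbcb/aaaa meet in 0. 1c->2: no, baa/cbca meet in 2 with "a" left. Open state 3: 1c->3.
baa: 2a undefined. 2a->0: no, baa/aaaa meet in 0. 2a->1: no, baa/cb meet in 1. 2a->2: no, baa/abbba meet in 2. 2a->3: no, baa/bc meet in 3. Open state 4: 2a->4.
bab: 2b undefined. 2b->0: ok.
bac: 2c undefined. 2c->0: ok.
bcc: 3c undefined. 3c->0: ok.
baaa: 4a undefined. 4a->0: ok.
baab: 4b undefined. 4b->0: ok.
cbca: 3a undefined. 3a->0: ok.
acbcb: 3b undefined. 3b->0: no, acbcb/aaaa meet in 0. 3b->1: no, acbcb/cb meet in 1. 3b->2: no, acbcb/abbba meet in 2. 3b->3: no, acbcb/bc meet in 3. 3b->4: ok.
cbaac: 4c undefined. 4c->0: ok.
All examples now run through 5 states with every (state, symbol) defined. Accept strings end in {4}, Reject strings end in {0,1,2,3}; accept={4}.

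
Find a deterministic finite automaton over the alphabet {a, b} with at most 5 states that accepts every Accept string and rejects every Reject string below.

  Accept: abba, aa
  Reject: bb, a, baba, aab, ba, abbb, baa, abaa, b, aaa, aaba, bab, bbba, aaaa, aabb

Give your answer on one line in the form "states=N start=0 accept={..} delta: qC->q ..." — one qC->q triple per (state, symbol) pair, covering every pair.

states=4 start=0 accept={3} delta: 0a->1 0b->2 1a->3 1b->1 2a->0 2b->0 3a->0 3b->0

Grow the machine one transition at a time. Run the examples from 0; the earliest place one falls off (shortest prefix, ties alphabetical) gets sent to the lowest-numbered state that keeps every Accept/Reject pair distinguishable — a pair clashes when both reach the same state with identical unread suffix — and to a fresh state only if none does.
a: 0a undefined. 0a->0: no, aa/a meet in 0. Open state 1: 0a->1.
b: 0b undefined. 0b->0: no, aa/baa meet in 1 with "a" left. 0b->1: no, abba/bbba meet in 1 with "bba" left. Open state 2: 0b->2.
aa: 1a undefined. 1a->0: no, aa/aaaa meet in 0. 1a->1: no, aa/a meet in 1. 1a->2: no, aa/b meet in 2. Open state 3: 1a->3.
ab: 1b undefined. 1b->0: no, abba/ba meet in 2 with "a" left. 1b->1: ok.
ba: 2a undefined. 2a->0: ok.
bb: 2b undefined. 2b->0: ok.
aaa: 3a undefined. 3a->0: ok.
aab: 3b undefined. 3b->0: ok.
All examples now run through 4 states with every (state, symbol) defined. Accept strings end in {3}, Reject strings end in {0,1,2}; accept={3}.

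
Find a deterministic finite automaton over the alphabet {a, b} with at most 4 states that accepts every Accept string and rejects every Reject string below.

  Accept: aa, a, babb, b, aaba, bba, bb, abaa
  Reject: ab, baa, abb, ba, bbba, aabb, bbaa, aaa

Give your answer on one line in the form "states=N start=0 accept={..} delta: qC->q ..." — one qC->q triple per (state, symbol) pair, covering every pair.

Fold the examples into a partial DFA from state 0: repeatedly fix the first undefined (state, symbol) met by the shortest-then-alphabetical prefix, trying targets in increasing order and rejecting any under which an Accept and a Reject string meet in one state with the same remainder; add a state when all current targets are rejected. Accepting states are where Accept strings end.
a: 0a undefined. 0a->0: no, aa/aaa meet in 0. Open state 1: 0a->1.
b: 0b undefined. 0b->0: no, aa/baa meet in 1 with "a" left. 0b->1: no, aa/ba meet in 1 with "a" left. Open state 2: 0b->2.
aa: 1a undefined. 1a->0: no, a/aaa meet in 1. 1a->1: no, aa/aaa meet in 1. 1a->2: ok.
ab: 1b undefined. 1b->0: no, aa/abb meet in 2. 1b->1: no, a/ab meet in 1. 1b->2: no, aa/ab meet in 2. Open state 3: 1b->3.
ba: 2a undefined. 2a->0: no, a/baa meet in 1. 2a->1: no, aa/baa meet in 2. 2a->2: no, aa/baa meet in 2. 2a->3: ok.
bb: 2b undefined. 2b->0: no, aa/aabb meet in 2. 2b->1: ok.
aba: 3a undefined. 3a->0: ok.
abb: 3b undefined. 3b->0: ok.
All examples now run through 4 states with every (state, symbol) defined. Accept strings end in {1,2}, Reject strings end in {0,3}; accept={1,2}.

states=4 start=0 accept={1,2} delta: 0a->1 0b->2 1a->2 1b->3 2a->3 2b->1 3a->0 3b->0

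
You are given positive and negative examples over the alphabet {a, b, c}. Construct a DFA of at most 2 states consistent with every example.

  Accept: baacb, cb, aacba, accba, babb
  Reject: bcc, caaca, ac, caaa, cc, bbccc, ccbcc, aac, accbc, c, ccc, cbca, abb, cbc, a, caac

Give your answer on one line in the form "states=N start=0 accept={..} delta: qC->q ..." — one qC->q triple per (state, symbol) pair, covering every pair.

states=2 start=0 accept={1} delta: 0a->0 0b->1 0c->0 1a->1 1b->0 1c->0

State merging on the prefix tree: take the shortest (then alphabetical) example prefix whose next move is undefined and point that move at state 0, else 1, else 2, ...; a target is out if some Accept/Reject pair would then sit in one state with the same input left (inseparable). If every existing state is out, open a new one.
a: 0a undefined. 0a->0: ok.
b: 0b undefined. 0b->0: no, babb/abb meet in 0. Open state 1: 0b->1.
c: 0c undefined. 0c->0: ok.
ba: 1a undefined. 1a->0: no, aacba/caaca meet in 0. 1a->1: ok.
bb: 1b undefined. 1b->0: ok.
bc: 1c undefined. 1c->0: ok.
All examples now run through 2 states with every (state, symbol) defined. Accept strings end in {1}, Reject strings end in {0}; accept={1}.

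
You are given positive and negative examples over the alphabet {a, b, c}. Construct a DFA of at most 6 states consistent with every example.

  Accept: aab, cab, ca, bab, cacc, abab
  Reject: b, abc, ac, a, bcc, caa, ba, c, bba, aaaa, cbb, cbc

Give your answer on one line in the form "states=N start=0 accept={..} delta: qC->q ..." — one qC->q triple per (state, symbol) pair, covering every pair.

states=4 start=0 accept={2,3} delta: 0a->1 0b->0 0c->1 1a->2 1b->3 1c->0 2a->0 2b->2 2c->2 3a->1 3b->0 3c->0

Grow the machine one transition at a time. Run the examples from 0; the earliest place one falls off (shortest prefix, ties alphabetical) gets sent to the lowest-numbered state that keeps every Accept/Reject pair distinguishable — a pair clashes when both reach the same state with identical unread suffix — and to a fresh state only if none does.
a: 0a undefined. 0a->0: no, aab/b meet in 0 with "b" left. Open state 1: 0a->1.
b: 0b undefined. 0b->0: ok.
c: 0c undefined. 0c->0: no, ca/a meet in 1. 0c->1: ok.
aa: 1a undefined. 1a->0: no, aab/b meet in 0. 1a->1: no, ca/a meet in 1. Open state 2: 1a->2.
ab: 1b undefined. 1b->0: no, bab/b meet in 0. 1b->1: no, bab/a meet in 1. 1b->2: no, aab/cbb meet in 2 with "b" left. Open state 3: 1b->3.
ac: 1c undefined. 1c->0: ok.
aaa: 2a undefined. 2a->0: ok.
aab: 2b undefined. 2b->0: no, aab/b meet in 0. 2b->1: no, aab/a meet in 1. 2b->2: ok.
aba: 3a undefined. 3a->0: no, abab/b meet in 0. 3a->1: ok.
abc: 3c undefined. 3c->0: ok.
cac: 2c undefined. 2c->0: no, cacc/a meet in 1. 2c->1: no, cacc/b meet in 0. 2c->2: ok.
cbb: 3b undefined. 3b->0: ok.
All examples now run through 4 states with every (state, symbol) defined. Accept strings end in {2,3}, Reject strings end in {0,1}; accept={2,3}.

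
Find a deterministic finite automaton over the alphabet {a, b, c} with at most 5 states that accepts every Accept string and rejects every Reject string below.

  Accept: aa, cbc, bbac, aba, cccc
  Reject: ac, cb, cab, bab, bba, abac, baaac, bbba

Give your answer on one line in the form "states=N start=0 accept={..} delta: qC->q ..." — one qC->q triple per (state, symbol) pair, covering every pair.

states=3 start=0 accept={0} delta: 0a->0 0b->1 0c->1 1a->0 1b->2 1c->0 2a->1 2b->2 2c->0

State merging on the prefix tree: take the shortest (then alphabetical) example prefix whose next move is undefined and point that move at state 0, else 1, else 2, ...; a target is out if some Accept/Reject pair would then sit in one state with the same input left (inseparable). If every existing state is out, open a new one.
a: 0a undefined. 0a->0: ok.
b: 0b undefined. 0b->0: no, aa/bab meet in 0. Open state 1: 0b->1.
c: 0c undefined. 0c->0: no, aa/ac meet in 0. 0c->1: ok.
ba: 1a undefined. 1a->0: ok.
bb: 1b undefined. 1b->0: no, aa/cb meet in 0. 1b->1: no, aa/bba meet in 0. Open state 2: 1b->2.
cc: 1c undefined. 1c->0: ok.
bba: 2a undefined. 2a->0: no, aa/bba meet in 0. 2a->1: ok.
bbb: 2b undefined. 2b->0: no, aa/bbba meet in 0. 2b->1: no, aa/bbba meet in 0. 2b->2: ok.
cbc: 2c undefined. 2c->0: ok.
All examples now run through 3 states with every (state, symbol) defined. Accept strings end in {0}, Reject strings end in {1,2}; accept={0}.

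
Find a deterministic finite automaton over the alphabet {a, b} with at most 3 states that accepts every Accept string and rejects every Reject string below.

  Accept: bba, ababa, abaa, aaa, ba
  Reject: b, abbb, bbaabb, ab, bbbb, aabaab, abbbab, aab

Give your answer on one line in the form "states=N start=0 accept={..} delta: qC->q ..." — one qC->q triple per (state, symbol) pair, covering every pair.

Fold the examples into a partial DFA from state 0: repeatedly fix the first undefined (state, symbol) met by the shortest-then-alphabetical prefix, trying targets in increasing order and rejecting any under which an Accept and a Reject string meet in one state with the same remainder; add a state when all current targets are rejected. Accepting states are where Accept strings end.
a: 0a undefined. 0a->0: ok.
b: 0b undefined. 0b->0: no, bba/b meet in 0. Open state 1: 0b->1.
ba: 1a undefined. 1a->0: ok.
bb: 1b undefined. 1b->0: no, bba/bbaabb meet in 0. 1b->1: ok.
All examples now run through 2 states with every (state, symbol) defined. Accept strings end in {0}, Reject strings end in {1}; accept={0}.

states=2 start=0 accept={0} delta: 0a->0 0b->1 1a->0 1b->1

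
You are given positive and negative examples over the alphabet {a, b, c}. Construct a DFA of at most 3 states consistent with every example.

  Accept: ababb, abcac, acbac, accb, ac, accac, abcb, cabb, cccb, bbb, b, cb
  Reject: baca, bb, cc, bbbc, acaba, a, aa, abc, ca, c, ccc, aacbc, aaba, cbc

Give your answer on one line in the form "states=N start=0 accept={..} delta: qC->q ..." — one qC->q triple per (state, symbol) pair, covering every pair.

states=3 start=0 accept={2} delta: 0a->1 0b->2 0c->0 1a->0 1b->0 1c->2 2a->0 2b->0 2c->0

Fold the examples into a partial DFA from state 0: repeatedly fix the first undefined (state, symbol) met by the shortest-then-alphabetical prefix, trying targets in increasing order and rejecting any under which an Accept and a Reject string meet in one state with the same remainder; add a state when all current targets are rejected. Accepting states are where Accept strings end.
a: 0a undefined. 0a->0: no, ac/c meet in 0 with "c" left. Open state 1: 0a->1.
b: 0b undefined. 0b->0: no, bbb/bb meet in 0. 0b->1: no, b/a meet in 1. Open state 2: 0b->2.
c: 0c undefined. 0c->0: ok.
aa: 1a undefined. 1a->0: ok.
ab: 1b undefined. 1b->0: ok.
ac: 1c undefined. 1c->0: no, abcac/cc meet in 0. 1c->1: no, abcac/a meet in 1. 1c->2: ok.
ba: 2a undefined. 2a->0: ok.
bb: 2b undefined. 2b->0: ok.
acc: 2c undefined. 2c->0: ok.
All examples now run through 3 states with every (state, symbol) defined. Accept strings end in {2}, Reject strings end in {0,1}; accept={2}.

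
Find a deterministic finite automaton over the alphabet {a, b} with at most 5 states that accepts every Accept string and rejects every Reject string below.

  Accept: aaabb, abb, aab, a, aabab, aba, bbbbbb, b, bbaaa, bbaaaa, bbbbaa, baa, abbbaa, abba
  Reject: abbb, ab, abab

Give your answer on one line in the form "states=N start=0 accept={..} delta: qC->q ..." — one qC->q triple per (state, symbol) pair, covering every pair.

Fold the examples into a partial DFA from state 0: repeatedly fix the first undefined (state, symbol) met by the shortest-then-alphabetical prefix, trying targets in increasing order and rejecting any under which an Accept and a Reject string meet in one state with the same remainder; add a state when all current targets are rejected. Accepting states are where Accept strings end.
a: 0a undefined. 0a->0: no, aab/ab meet in 0 with "b" left. Open state 1: 0a->1.
b: 0b undefined. 0b->0: ok.
aa: 1a undefined. 1a->0: no, aabab/ab meet in 1 with "b" left. 1a->1: no, aab/ab meet in 1 with "b" left. Open state 2: 1a->2.
ab: 1b undefined. 1b->0: no, abb/abbb meet in 0. 1b->1: no, abb/abbb meet in 1. 1b->2: no, bbbbaa/ab meet in 2. Open state 3: 1b->3.
aaa: 2a undefined. 2a->0: ok.
aab: 2b undefined. 2b->0: no, aabab/ab meet in 3. 2b->1: ok.
aba: 3a undefined. 3a->0: no, aaabb/abab meet in 0. 3a->1: ok.
abb: 3b undefined. 3b->0: no, aaabb/abbb meet in 0. 3b->1: ok.
All examples now run through 4 states with every (state, symbol) defined. Accept strings end in {0,1,2}, Reject strings end in {3}; accept={0,1,2}.

states=4 start=0 accept={0,1,2} delta: 0a->1 0b->0 1a->2 1b->3 2a->0 2b->1 3a->1 3b->1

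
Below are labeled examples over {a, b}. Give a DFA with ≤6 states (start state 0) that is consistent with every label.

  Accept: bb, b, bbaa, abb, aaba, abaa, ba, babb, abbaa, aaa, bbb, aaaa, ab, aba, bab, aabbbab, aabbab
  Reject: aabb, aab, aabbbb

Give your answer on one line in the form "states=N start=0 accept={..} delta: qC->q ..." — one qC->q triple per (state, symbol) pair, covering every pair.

Fold the examples into a partial DFA from state 0: repeatedly fix the first undefined (state, symbol) met by the shortest-then-alphabetical prefix, trying targets in increasing order and rejecting any under which an Accept and a Reject string meet in one state with the same remainder; add a state when all current targets are rejected. Accepting states are where Accept strings end.
a: 0a undefined. 0a->0: no, bb/aabb meet in 0 with "bb" left. Open state 1: 0a->1.
b: 0b undefined. 0b->0: ok.
aa: 1a undefined. 1a->0: no, bb/aabb meet in 0. 1a->1: no, abb/aabb meet in 1 with "bb" left. Open state 2: 1a->2.
ab: 1b undefined. 1b->0: ok.
aaa: 2a undefined. 2a->0: ok.
aab: 2b undefined. 2b->0: no, bb/aabb meet in 0. 2b->1: no, bb/aabb meet in 0. 2b->2: no, bbaa/aabb meet in 2. Open state 3: 2b->3.
aaba: 3a undefined. 3a->0: ok.
aabb: 3b undefined. 3b->0: no, bb/aabb meet in 0. 3b->1: no, bb/aabbbb meet in 0. 3b->2: no, bbaa/aabb meet in 2. 3b->3: ok.
All examples now run through 4 states with every (state, symbol) defined. Accept strings end in {0,1,2}, Reject strings end in {3}; accept={0,1,2}.

states=4 start=0 accept={0,1,2} delta: 0a->1 0b->0 1a->2 1b->0 2a->0 2b->3 3a->0 3b->3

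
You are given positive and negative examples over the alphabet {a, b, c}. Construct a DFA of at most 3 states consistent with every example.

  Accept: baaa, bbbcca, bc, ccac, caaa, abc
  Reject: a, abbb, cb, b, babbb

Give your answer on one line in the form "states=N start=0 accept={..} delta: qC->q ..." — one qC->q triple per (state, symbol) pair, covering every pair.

states=3 start=0 accept={2} delta: 0a->0 0b->1 0c->1 1a->2 1b->0 1c->2 2a->1 2b->0 2c->1

State merging on the prefix tree: take the shortest (then alphabetical) example prefix whose next move is undefined and point that move at state 0, else 1, else 2, ...; a target is out if some Accept/Reject pair would then sit in one state with the same input left (inseparable). If every existing state is out, open a new one.
a: 0a undefined. 0a->0: ok.
b: 0b undefined. 0b->0: no, baaa/a meet in 0. Open state 1: 0b->1.
c: 0c undefined. 0c->0: no, ccac/a meet in 0. 0c->1: ok.
ba: 1a undefined. 1a->0: no, baaa/a meet in 0. 1a->1: no, baaa/b meet in 1. Open state 2: 1a->2.
bb: 1b undefined. 1b->0: ok.
bc: 1c undefined. 1c->0: no, bc/a meet in 0. 1c->1: no, bc/abbb meet in 1. 1c->2: ok.
baa: 2a undefined. 2a->0: no, baaa/a meet in 0. 2a->1: ok.
bab: 2b undefined. 2b->0: ok.
bbbcc: 2c undefined. 2c->0: no, bbbcca/a meet in 0. 2c->1: ok.
All examples now run through 3 states with every (state, symbol) defined. Accept strings end in {2}, Reject strings end in {0,1}; accept={2}.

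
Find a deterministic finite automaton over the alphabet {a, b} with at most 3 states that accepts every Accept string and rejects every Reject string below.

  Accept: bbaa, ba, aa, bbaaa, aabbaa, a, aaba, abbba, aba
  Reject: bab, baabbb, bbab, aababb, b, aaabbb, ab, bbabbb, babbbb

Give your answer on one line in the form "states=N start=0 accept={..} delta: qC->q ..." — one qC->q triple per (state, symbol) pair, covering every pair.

Grow the machine one transition at a time. Run the examples from 0; the earliest place one falls off (shortest prefix, ties alphabetical) gets sent to the lowest-numbered state that keeps every Accept/Reject pair distinguishable — a pair clashes when both reach the same state with identical unread suffix — and to a fresh state only if none does.
a: 0a undefined. 0a->0: ok.
b: 0b undefined. 0b->0: no, bbaa/bab meet in 0. Open state 1: 0b->1.
ba: 1a undefined. 1a->0: ok.
bb: 1b undefined. 1b->0: no, bbaa/aababb meet in 0. 1b->1: ok.
All examples now run through 2 states with every (state, symbol) defined. Accept strings end in {0}, Reject strings end in {1}; accept={0}.

states=2 start=0 accept={0} delta: 0a->0 0b->1 1a->0 1b->1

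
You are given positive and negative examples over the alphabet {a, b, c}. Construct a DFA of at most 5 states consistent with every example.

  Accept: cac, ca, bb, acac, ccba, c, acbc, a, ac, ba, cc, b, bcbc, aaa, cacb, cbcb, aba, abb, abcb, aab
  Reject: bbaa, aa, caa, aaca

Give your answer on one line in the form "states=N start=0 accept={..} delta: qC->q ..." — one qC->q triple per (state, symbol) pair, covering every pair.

Fold the examples into a partial DFA from state 0: repeatedly fix the first undefined (state, symbol) met by the shortest-then-alphabetical prefix, trying targets in increasing order and rejecting any under which an Accept and a Reject string meet in one state with the same remainder; add a state when all current targets are rejected. Accepting states are where Accept strings end.
a: 0a undefined. 0a->0: no, ca/aaca meet in 0 with "ca" left. Open state 1: 0a->1.
b: 0b undefined. 0b->0: ok.
c: 0c undefined. 0c->0: ok.
aa: 1a undefined. 1a->0: no, ca/aaca meet in 1. 1a->1: no, ca/bbaa meet in 1. Open state 2: 1a->2.
ab: 1b undefined. 1b->0: ok.
ac: 1c undefined. 1c->0: ok.
aaa: 2a undefined. 2a->0: ok.
aab: 2b undefined. 2b->0: ok.
aac: 2c undefined. 2c->0: no, ca/aaca meet in 1. 2c->1: ok.
All examples now run through 3 states with every (state, symbol) defined. Accept strings end in {0,1}, Reject strings end in {2}; accept={0,1}.

states=3 start=0 accept={0,1} delta: 0a->1 0b->0 0c->0 1a->2 1b->0 1c->0 2a->0 2b->0 2c->1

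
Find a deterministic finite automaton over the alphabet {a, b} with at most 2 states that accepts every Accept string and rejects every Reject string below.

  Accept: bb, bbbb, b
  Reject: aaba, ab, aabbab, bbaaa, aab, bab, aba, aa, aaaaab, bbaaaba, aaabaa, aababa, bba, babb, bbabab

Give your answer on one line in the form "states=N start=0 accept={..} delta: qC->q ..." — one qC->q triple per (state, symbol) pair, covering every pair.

Fold the examples into a partial DFA from state 0: repeatedly fix the first undefined (state, symbol) met by the shortest-then-alphabetical prefix, trying targets in increasing order and rejecting any under which an Accept and a Reject string meet in one state with the same remainder; add a state when all current targets are rejected. Accepting states are where Accept strings end.
a: 0a undefined. 0a->0: no, b/ab meet in 0 with "b" left. Open state 1: 0a->1.
b: 0b undefined. 0b->0: ok.
aa: 1a undefined. 1a->0: no, bb/aab meet in 0. 1a->1: ok.
ab: 1b undefined. 1b->0: no, bb/ab meet in 0. 1b->1: ok.
All examples now run through 2 states with every (state, symbol) defined. Accept strings end in {0}, Reject strings end in {1}; accept={0}.

states=2 start=0 accept={0} delta: 0a->1 0b->0 1a->1 1b->1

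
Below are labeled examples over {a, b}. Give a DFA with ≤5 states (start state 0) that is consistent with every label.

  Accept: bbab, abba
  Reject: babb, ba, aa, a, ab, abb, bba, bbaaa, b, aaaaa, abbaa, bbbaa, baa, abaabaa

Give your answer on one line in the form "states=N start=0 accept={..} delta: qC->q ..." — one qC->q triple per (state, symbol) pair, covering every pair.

states=5 start=0 accept={4} delta: 0a->1 0b->1 1a->0 1b->2 2a->3 2b->3 3a->4 3b->4 4a->0 4b->0

State merging on the prefix tree: take the shortest (then alphabetical) example prefix whose next move is undefined and point that move at state 0, else 1, else 2, ...; a target is out if some Accept/Reject pair would then sit in one state with the same input left (inseparable). If every existing state is out, open a new one.
a: 0a undefined. 0a->0: no, abba/bba meet in 0 with "bba" left. Open state 1: 0a->1.
b: 0b undefined. 0b->0: no, bbab/ab meet in 1 with "b" left. 0b->1: ok.
aa: 1a undefined. 1a->0: ok.
ab: 1b undefined. 1b->0: no, bbab/babb meet in 0. 1b->1: no, bbab/babb meet in 1. Open state 2: 1b->2.
aba: 2a undefined. 2a->0: no, bbab/a meet in 1. 2a->1: no, bbab/babb meet in 2. 2a->2: no, bbab/abb meet in 2 with "b" left. Open state 3: 2a->3.
abb: 2b undefined. 2b->0: no, abba/a meet in 1. 2b->1: no, abba/ba meet in 0. 2b->2: no, abba/bba meet in 3. 2b->3: ok.
abaa: 3a undefined. 3a->0: no, abba/ba meet in 0. 3a->1: no, abba/a meet in 1. 3a->2: no, abba/babb meet in 2. 3a->3: no, abba/abb meet in 3. Open state 4: 3a->4.
bbab: 3b undefined. 3b->0: no, bbab/ba meet in 0. 3b->1: no, bbab/a meet in 1. 3b->2: no, bbab/babb meet in 2. 3b->3: no, bbab/abb meet in 3. 3b->4: ok.
abaab: 4b undefined. 4b->0: ok.
abbaa: 4a undefined. 4a->0: ok.
All examples now run through 5 states with every (state, symbol) defined. Accept strings end in {4}, Reject strings end in {0,1,2,3}; accept={4}.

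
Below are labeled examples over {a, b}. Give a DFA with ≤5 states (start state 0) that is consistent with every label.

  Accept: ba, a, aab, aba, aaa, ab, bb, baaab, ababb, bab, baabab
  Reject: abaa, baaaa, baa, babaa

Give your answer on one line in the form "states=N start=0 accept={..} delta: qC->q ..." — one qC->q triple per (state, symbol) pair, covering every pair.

states=4 start=0 accept={0,1,2} delta: 0a->0 0b->1 1a->2 1b->0 2a->3 2b->1 3a->2 3b->0

Grow the machine one transition at a time. Run the examples from 0; the earliest place one falls off (shortest prefix, ties alphabetical) gets sent to the lowest-numbered state that keeps every Accept/Reject pair distinguishable — a pair clashes when both reach the same state with identical unread suffix — and to a fresh state only if none does.
a: 0a undefined. 0a->0: ok.
b: 0b undefined. 0b->0: no, ba/abaa meet in 0. Open state 1: 0b->1.
ba: 1a undefined. 1a->0: no, ba/abaa meet in 0. 1a->1: no, ba/abaa meet in 1. Open state 2: 1a->2.
bb: 1b undefined. 1b->0: ok.
baa: 2a undefined. 2a->0: no, a/abaa meet in 0. 2a->1: no, aab/abaa meet in 1. 2a->2: no, ba/abaa meet in 2. Open state 3: 2a->3.
bab: 2b undefined. 2b->0: no, a/babaa meet in 0. 2b->1: ok.
baaa: 3a undefined. 3a->0: no, a/baaaa meet in 0. 3a->1: no, ba/baaaa meet in 2. 3a->2: ok.
baab: 3b undefined. 3b->0: ok.
All examples now run through 4 states with every (state, symbol) defined. Accept strings end in {0,1,2}, Reject strings end in {3}; accept={0,1,2}.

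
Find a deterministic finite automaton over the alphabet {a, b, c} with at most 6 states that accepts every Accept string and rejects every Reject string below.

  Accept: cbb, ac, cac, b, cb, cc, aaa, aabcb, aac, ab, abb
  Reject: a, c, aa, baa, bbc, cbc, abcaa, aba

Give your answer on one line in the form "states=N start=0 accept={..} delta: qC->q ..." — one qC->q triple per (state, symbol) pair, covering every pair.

Grow the machine one transition at a time. Run the examples from 0; the earliest place one falls off (shortest prefix, ties alphabetical) gets sent to the lowest-numbered state that keeps every Accept/Reject pair distinguishable — a pair clashes when both reach the same state with identical unread suffix — and to a fresh state only if none does.
a: 0a undefined. 0a->0: no, ac/c meet in 0 with "c" left. Open state 1: 0a->1.
b: 0b undefined. 0b->0: ok.
c: 0c undefined. 0c->0: no, cbb/c meet in 0. 0c->1: ok.
aa: 1a undefined. 1a->0: no, cac/a meet in 1. 1a->1: no, aaa/a meet in 1. Open state 2: 1a->2.
ab: 1b undefined. 1b->0: no, aaa/abcaa meet in 2 with "a" left. 1b->1: no, cbb/a meet in 1. 1b->2: no, cac/cbc meet in 2 with "c" left. Open state 3: 1b->3.
ac: 1c undefined. 1c->0: ok.
aaa: 2a undefined. 2a->0: ok.
aab: 2b undefined. 2b->0: ok.
aac: 2c undefined. 2c->0: ok.
aba: 3a undefined. 3a->0: no, ac/aba meet in 0. 3a->1: ok.
abb: 3b undefined. 3b->0: ok.
abc: 3c undefined. 3c->0: no, cbb/cbc meet in 0. 3c->1: no, cbb/abcaa meet in 0. 3c->2: ok.
All examples now run through 4 states with every (state, symbol) defined. Accept strings end in {0,3}, Reject strings end in {1,2}; accept={0,3}.

states=4 start=0 accept={0,3} delta: 0a->1 0b->0 0c->1 1a->2 1b->3 1c->0 2a->0 2b->0 2c->0 3a->1 3b->0 3c->2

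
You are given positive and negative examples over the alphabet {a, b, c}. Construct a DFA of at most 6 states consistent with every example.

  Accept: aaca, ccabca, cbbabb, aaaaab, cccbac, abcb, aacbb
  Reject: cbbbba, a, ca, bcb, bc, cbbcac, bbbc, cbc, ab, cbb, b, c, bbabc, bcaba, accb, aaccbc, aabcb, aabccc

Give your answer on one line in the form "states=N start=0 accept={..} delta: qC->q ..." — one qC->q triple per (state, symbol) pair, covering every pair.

State merging on the prefix tree: take the shortest (then alphabetical) example prefix whose next move is undefined and point that move at state 0, else 1, else 2, ...; a target is out if some Accept/Reject pair would then sit in one state with the same input left (inseparable). If every existing state is out, open a new one.
a: 0a undefined. 0a->0: no, aaca/ca meet in 0 with "ca" left. Open state 1: 0a->1.
b: 0b undefined. 0b->0: ok.
c: 0c undefined. 0c->0: no, cccbac/cbbcac meet in 1 with "c" left. 0c->1: ok.
aa: 1a undefined. 1a->0: no, aaca/ca meet in 0. 1a->1: no, aaaaab/bcb meet in 1 with "b" left. Open state 2: 1a->2.
ab: 1b undefined. 1b->0: no, cbbabb/bcb meet in 0. 1b->1: ok.
ac: 1c undefined. 1c->0: no, ccabca/a meet in 1. 1c->1: no, cccbac/cbbcac meet in 2 with "c" left. 1c->2: ok.
aaa: 2a undefined. 2a->0: no, ccabca/cbbbba meet in 2. 2a->1: no, ccabca/a meet in 1. 2a->2: ok.
aab: 2b undefined. 2b->0: no, ccabca/cbbbba meet in 2. 2b->1: no, ccabca/cbbbba meet in 2. 2b->2: no, cbbabb/cbbbba meet in 2. Open state 3: 2b->3.
aac: 2c undefined. 2c->0: no, aaca/a meet in 1. 2c->1: no, aaca/cbbbba meet in 2. 2c->2: no, aaca/cbbbba meet in 2. 2c->3: no, aaca/bcaba meet in 3 with "a" left. Open state 4: 2c->4.
aabc: 3c undefined. 3c->0: no, ccabca/a meet in 1. 3c->1: no, ccabca/cbbbba meet in 2. 3c->2: no, ccabca/cbbbba meet in 2. 3c->3: no, ccabca/bcaba meet in 3 with "a" left. 3c->4: ok.
aaca: 4a undefined. 4a->0: no, aaca/b meet in 0. 4a->1: no, aaca/a meet in 1. 4a->2: no, aaca/cbbbba meet in 2. 4a->3: ok.
aacb: 4b undefined. 4b->0: no, cccbac/cbbbba meet in 2. 4b->1: no, cccbac/cbbcac meet in 4. 4b->2: no, cccbac/cbbcac meet in 4. 4b->3: no, aaca/accb meet in 3. 4b->4: no, cccbac/cbbcac meet in 4. Open state 5: 4b->5.
aacc: 4c undefined. 4c->0: ok.
aacbb: 5b undefined. 5b->0: no, aacbb/b meet in 0. 5b->1: no, aacbb/a meet in 1. 5b->2: no, aacbb/cbbbba meet in 2. 5b->3: ok.
bcaba: 3a undefined. 3a->0: ok.
cccba: 5a undefined. 5a->0: no, cccbac/a meet in 1. 5a->1: no, cccbac/cbbbba meet in 2. 5a->2: no, cccbac/cbbcac meet in 4. 5a->3: no, cccbac/cbbcac meet in 4. 5a->4: no, cccbac/b meet in 0. 5a->5: ok.
cbbabb: 3b undefined. 3b->0: no, cbbabb/b meet in 0. 3b->1: no, cbbabb/a meet in 1. 3b->2: no, cbbabb/cbbbba meet in 2. 3b->3: ok.
cccbac: 5c undefined. 5c->0: no, cccbac/b meet in 0. 5c->1: no, cccbac/a meet in 1. 5c->2: no, cccbac/cbbbba meet in 2. 5c->3: ok.
All examples now run through 6 states with every (state, symbol) defined. Accept strings end in {3}, Reject strings end in {0,1,2,4,5}; accept={3}.

states=6 start=0 accept={3} delta: 0a->1 0b->0 0c->1 1a->2 1b->1 1c->2 2a->2 2b->3 2c->4 3a->0 3b->3 3c->4 4a->3 4b->5 4c->0 5a->5 5b->3 5c->3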